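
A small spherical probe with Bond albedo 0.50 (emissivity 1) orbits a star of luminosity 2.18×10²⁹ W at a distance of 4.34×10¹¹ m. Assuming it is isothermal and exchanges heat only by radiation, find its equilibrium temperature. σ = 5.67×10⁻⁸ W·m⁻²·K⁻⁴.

First find the stellar flux at distance d: S = L/(4πd²) = 2.18×10²⁹/(4π·(4.34×10¹¹)²) = 92100 W/m².
For an isothermal sphere, absorbed (1−a)S·πr² = emitted σ·4πr²·T⁴, so T⁴ = (1−a)S/(4σ).
T⁴ = 0.500·92100/(4·5.67×10⁻⁸) = 2.030×10¹¹ K⁴.

T ≈ 671 K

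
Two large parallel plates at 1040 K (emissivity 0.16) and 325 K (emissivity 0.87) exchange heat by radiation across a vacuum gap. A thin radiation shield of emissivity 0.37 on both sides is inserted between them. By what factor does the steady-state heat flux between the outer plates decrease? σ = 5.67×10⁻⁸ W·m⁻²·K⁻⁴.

factor ≈ 1.69

Without shield: q₀ = σΔ(T⁴)/(1/ε₁+1/ε₂−1) with denominator 6.399.
With shield the two gaps are in series; the resistances add: (1/ε₁+1/ε_s−1)+(1/ε_s+1/ε₂−1) = 7.953+2.852 = 10.80.
Heat-flux ratio q₀/q = 10.80/6.399.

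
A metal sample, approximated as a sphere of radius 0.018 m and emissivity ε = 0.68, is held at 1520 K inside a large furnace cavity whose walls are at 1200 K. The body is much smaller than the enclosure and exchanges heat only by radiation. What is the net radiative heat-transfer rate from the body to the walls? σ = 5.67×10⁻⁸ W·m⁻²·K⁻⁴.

P_net ≈ 512 W

For a small grey body in a large enclosure: P_net = εσA(T_body⁴ − T_wall⁴).
A = 4πr² = 0.004072 m²; T_body⁴ − T_wall⁴ = 5.338×10¹² − 2.074×10¹² = 3.264×10¹² K⁴.
|P_net| = 0.68·5.67×10⁻⁸·0.004072·3.264×10¹².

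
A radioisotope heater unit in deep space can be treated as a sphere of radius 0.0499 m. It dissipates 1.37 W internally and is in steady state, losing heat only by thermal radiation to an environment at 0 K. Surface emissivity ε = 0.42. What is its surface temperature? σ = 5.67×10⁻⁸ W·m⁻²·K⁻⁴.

Steady state: internal power = radiated power, P = εσA T⁴.
Radiating area A = 4πr² = 0.03129 m².
T⁴ = P/(εσA) = 1.37/(0.42·5.67×10⁻⁸·0.03129) = 1.839×10⁹ K⁴.
T = (1.839×10⁹)^(1/4).

T ≈ 207 K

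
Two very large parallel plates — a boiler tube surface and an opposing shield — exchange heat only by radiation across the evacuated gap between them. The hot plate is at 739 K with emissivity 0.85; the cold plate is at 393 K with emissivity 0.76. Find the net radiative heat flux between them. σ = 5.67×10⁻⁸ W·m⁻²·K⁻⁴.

For two infinite grey parallel plates, q = σ(T₁⁴ − T₂⁴)/(1/ε₁ + 1/ε₂ − 1).
T₁⁴ − T₂⁴ = 2.982×10¹¹ − 2.385×10¹⁰ = 2.744×10¹¹ K⁴.
1/ε₁ + 1/ε₂ − 1 = 1.176 + 1.316 − 1 = 1.492.
q = 5.67×10⁻⁸ × 2.744×10¹¹ / 1.492.

q ≈ 10400 W/m²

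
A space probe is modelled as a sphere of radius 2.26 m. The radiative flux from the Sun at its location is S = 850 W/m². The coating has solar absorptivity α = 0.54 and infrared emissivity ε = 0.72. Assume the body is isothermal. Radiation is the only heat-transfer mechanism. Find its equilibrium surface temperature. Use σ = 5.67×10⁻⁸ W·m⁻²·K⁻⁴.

T ≈ 230 K

At equilibrium, absorbed power = emitted power.
Absorbing cross-section = πr² = 16.05 m²; emitting surface = 4πr² = 64.18 m² (ratio 4).
αS·A_cross = εσ·A_surf·T⁴  ⇒  T⁴ = αS/(ε·4σ).
T⁴ = 0.540·850/(0.72·4·5.67×10⁻⁸) = 2.811×10⁹ K⁴.
T = (2.811×10⁹)^(1/4).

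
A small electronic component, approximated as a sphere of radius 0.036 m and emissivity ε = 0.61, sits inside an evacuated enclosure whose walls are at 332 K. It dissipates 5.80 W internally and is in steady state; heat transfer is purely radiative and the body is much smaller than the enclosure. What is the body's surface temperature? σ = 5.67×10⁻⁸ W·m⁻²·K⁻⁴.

T ≈ 387 K

For a small grey body in a large enclosure, net radiated power = εσA(T⁴ − T_w⁴).
Steady state: P = εσA(T⁴ − T_w⁴) with A = 4πr² = 0.01629 m².
T⁴ = P/(εσA) + T_w⁴ = 5.80/(0.61·5.67×10⁻⁸·0.01629) + (332)⁴
    = 1.030×10¹⁰ + 1.215×10¹⁰ = 2.245×10¹⁰ K⁴.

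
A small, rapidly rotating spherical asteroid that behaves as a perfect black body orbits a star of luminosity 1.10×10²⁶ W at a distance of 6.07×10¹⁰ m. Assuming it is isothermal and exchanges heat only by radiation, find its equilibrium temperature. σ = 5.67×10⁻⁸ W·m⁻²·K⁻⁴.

First find the stellar flux at distance d: S = L/(4πd²) = 1.10×10²⁶/(4π·(6.07×10¹⁰)²) = 2376 W/m².
For an isothermal sphere, absorbed (1−a)S·πr² = emitted σ·4πr²·T⁴, so T⁴ = (1−a)S/(4σ).
T⁴ = 1.00·2376/(4·5.67×10⁻⁸) = 1.048×10¹⁰ K⁴.

T ≈ 320 K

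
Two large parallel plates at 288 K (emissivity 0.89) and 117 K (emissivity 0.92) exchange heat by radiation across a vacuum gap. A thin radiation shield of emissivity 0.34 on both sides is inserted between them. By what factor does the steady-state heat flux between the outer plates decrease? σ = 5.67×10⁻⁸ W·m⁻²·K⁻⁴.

Without shield: q₀ = σΔ(T⁴)/(1/ε₁+1/ε₂−1) with denominator 1.211.
With shield the two gaps are in series; the resistances add: (1/ε₁+1/ε_s−1)+(1/ε_s+1/ε₂−1) = 3.065+3.028 = 6.093.
Heat-flux ratio q₀/q = 6.093/1.211.

factor ≈ 5.03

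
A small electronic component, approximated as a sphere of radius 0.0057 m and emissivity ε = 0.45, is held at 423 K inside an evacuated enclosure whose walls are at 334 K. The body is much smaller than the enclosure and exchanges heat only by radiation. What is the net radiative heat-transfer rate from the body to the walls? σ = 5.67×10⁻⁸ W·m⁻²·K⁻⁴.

P_net ≈ 0.204 W

For a small grey body in a large enclosure: P_net = εσA(T_body⁴ − T_wall⁴).
A = 4πr² = 4.083×10⁻⁴ m²; T_body⁴ − T_wall⁴ = 3.202×10¹⁰ − 1.244×10¹⁰ = 1.957×10¹⁰ K⁴.
|P_net| = 0.45·5.67×10⁻⁸·4.083×10⁻⁴·1.957×10¹⁰.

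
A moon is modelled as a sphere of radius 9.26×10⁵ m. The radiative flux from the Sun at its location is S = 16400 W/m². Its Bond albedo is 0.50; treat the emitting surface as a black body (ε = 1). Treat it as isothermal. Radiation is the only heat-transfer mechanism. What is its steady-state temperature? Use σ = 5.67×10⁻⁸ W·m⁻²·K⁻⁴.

T ≈ 436 K

At equilibrium, absorbed power = emitted power.
Absorbing cross-section = πr² = 2.694×10¹² m²; emitting surface = 4πr² = 1.078×10¹³ m² (ratio 4).
(1−a)S·A_cross = εσ·A_surf·T⁴  ⇒  T⁴ = (1−a)S/(4σ).
T⁴ = 0.500·16400/(4·5.67×10⁻⁸) = 3.616×10¹⁰ K⁴.
T = (3.616×10¹⁰)^(1/4).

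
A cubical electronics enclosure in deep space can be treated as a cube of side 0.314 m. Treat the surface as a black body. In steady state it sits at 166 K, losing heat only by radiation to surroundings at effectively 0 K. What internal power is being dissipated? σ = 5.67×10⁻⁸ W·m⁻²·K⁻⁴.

P ≈ 25.5 W

Steady state: P = εσA T⁴.
A = 6L² = 0.5916 m²; T⁴ = (166)⁴ = 7.593×10⁸ K⁴.
P = 1.0 × 5.67×10⁻⁸ × 0.5916 × 7.593×10⁸.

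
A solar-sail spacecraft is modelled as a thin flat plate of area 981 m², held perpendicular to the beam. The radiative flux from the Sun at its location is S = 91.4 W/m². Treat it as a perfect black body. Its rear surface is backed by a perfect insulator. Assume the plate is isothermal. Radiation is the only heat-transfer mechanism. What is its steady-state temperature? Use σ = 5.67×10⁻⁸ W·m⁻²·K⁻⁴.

At equilibrium, absorbed power = emitted power.
Absorbing cross-section = A = 981.0 m²; emitting surface = A = 981.0 m² (ratio 1).
S·A_cross = εσ·A_surf·T⁴  ⇒  T⁴ = S/(1σ).
T⁴ = 1.00·91.4/(1·5.67×10⁻⁸) = 1.612×10⁹ K⁴.
T = (1.612×10⁹)^(1/4).

T ≈ 200 K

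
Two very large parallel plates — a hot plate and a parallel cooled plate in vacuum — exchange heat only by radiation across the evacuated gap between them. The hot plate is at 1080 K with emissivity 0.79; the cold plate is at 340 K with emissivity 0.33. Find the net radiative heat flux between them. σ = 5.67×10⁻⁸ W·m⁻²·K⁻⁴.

q ≈ 23200 W/m²

For two infinite grey parallel plates, q = σ(T₁⁴ − T₂⁴)/(1/ε₁ + 1/ε₂ − 1).
T₁⁴ − T₂⁴ = 1.360×10¹² − 1.336×10¹⁰ = 1.347×10¹² K⁴.
1/ε₁ + 1/ε₂ − 1 = 1.266 + 3.030 − 1 = 3.296.
q = 5.67×10⁻⁸ × 1.347×10¹² / 3.296.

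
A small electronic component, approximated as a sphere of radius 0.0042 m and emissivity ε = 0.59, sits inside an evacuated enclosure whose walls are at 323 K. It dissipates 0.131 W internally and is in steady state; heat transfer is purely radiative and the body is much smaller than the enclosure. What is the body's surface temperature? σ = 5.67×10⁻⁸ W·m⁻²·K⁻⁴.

For a small grey body in a large enclosure, net radiated power = εσA(T⁴ − T_w⁴).
Steady state: P = εσA(T⁴ − T_w⁴) with A = 4πr² = 2.217×10⁻⁴ m².
T⁴ = P/(εσA) + T_w⁴ = 0.131/(0.59·5.67×10⁻⁸·2.217×10⁻⁴) + (323)⁴
    = 1.767×10¹⁰ + 1.088×10¹⁰ = 2.855×10¹⁰ K⁴.

T ≈ 411 K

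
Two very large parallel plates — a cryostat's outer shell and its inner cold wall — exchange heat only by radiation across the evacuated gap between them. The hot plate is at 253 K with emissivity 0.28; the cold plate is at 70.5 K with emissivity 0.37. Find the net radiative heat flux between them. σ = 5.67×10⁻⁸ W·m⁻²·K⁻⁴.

For two infinite grey parallel plates, q = σ(T₁⁴ − T₂⁴)/(1/ε₁ + 1/ε₂ − 1).
T₁⁴ − T₂⁴ = 4.097×10⁹ − 2.470×10⁷ = 4.072×10⁹ K⁴.
1/ε₁ + 1/ε₂ − 1 = 3.571 + 2.703 − 1 = 5.274.
q = 5.67×10⁻⁸ × 4.072×10⁹ / 5.274.

q ≈ 43.8 W/m²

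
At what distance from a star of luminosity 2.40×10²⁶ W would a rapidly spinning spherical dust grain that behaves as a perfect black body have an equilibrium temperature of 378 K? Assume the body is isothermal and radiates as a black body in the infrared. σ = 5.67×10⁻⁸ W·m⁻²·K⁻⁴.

For an isothermal black-emitting sphere, (1−a)S·πr² = σ·4πr²·T⁴ ⇒ S = 4σT⁴/(1−a).
S = 4·5.67×10⁻⁸·(378)⁴/1.00 = 4630 W/m².
Flux falls as S = L/(4πd²), so d = √(L/(4πS)) = √(2.40×10²⁶/(4π·4630)).

d ≈ 6.42×10¹⁰ m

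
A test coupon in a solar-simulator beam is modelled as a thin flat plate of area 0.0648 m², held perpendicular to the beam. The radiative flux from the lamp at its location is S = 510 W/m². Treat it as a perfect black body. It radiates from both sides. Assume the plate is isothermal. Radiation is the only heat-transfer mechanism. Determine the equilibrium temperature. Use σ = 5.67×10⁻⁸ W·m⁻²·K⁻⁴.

At equilibrium, absorbed power = emitted power.
Absorbing cross-section = A = 0.06480 m²; emitting surface = 2A = 0.1296 m² (ratio 2).
S·A_cross = εσ·A_surf·T⁴  ⇒  T⁴ = S/(2σ).
T⁴ = 1.00·510/(2·5.67×10⁻⁸) = 4.497×10⁹ K⁴.
T = (4.497×10⁹)^(1/4).

T ≈ 259 K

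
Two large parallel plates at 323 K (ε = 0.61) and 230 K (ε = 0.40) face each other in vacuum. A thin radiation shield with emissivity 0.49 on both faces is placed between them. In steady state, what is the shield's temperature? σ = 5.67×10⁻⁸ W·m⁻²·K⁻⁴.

T_s ≈ 293 K

In steady state the net flux on the hot side equals that on the cold side.
σ(T₁⁴−T_s⁴)/D₁ = σ(T_s⁴−T₂⁴)/D₂, with D₁ = 1/ε₁+1/ε_s−1 = 2.680, D₂ = 1/ε_s+1/ε₂−1 = 3.541.
Solve for T_s⁴: T_s⁴ = (D₂·T₁⁴ + D₁·T₂⁴)/(D₁+D₂) = 7.401×10⁹ K⁴.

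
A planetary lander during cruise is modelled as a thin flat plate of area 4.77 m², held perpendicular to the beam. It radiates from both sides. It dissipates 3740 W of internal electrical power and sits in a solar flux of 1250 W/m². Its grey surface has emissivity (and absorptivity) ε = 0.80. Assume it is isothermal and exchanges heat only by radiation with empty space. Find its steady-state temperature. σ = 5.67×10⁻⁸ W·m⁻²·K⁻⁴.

At steady state, absorbed solar power + internal power = radiated power.
Absorbed: α·S·A_cross = 0.80·1250·4.770 = 4770 W (cross-section A).
Total input = 4770 + 3740 = 8510 W.
Radiated: εσ·A_surf·T⁴ with A_surf = 2A = 9.540 m².
T⁴ = 8510/(0.80·5.67×10⁻⁸·9.540) = 1.967×10¹⁰ K⁴.

T ≈ 374 K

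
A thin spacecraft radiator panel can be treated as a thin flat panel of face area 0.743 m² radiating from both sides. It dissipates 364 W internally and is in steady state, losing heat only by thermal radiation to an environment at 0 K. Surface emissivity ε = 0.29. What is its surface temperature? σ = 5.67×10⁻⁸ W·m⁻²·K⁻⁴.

T ≈ 349 K

Steady state: internal power = radiated power, P = εσA T⁴.
Radiating area A = 2·0.743 = 1.486 m².
T⁴ = P/(εσA) = 364/(0.29·5.67×10⁻⁸·1.486) = 1.490×10¹⁰ K⁴.
T = (1.490×10¹⁰)^(1/4).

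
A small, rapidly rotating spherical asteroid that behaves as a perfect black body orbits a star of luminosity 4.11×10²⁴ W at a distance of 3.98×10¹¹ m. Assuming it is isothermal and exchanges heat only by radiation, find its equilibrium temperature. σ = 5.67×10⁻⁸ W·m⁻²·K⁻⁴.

T ≈ 54.9 K

First find the stellar flux at distance d: S = L/(4πd²) = 4.11×10²⁴/(4π·(3.98×10¹¹)²) = 2.065 W/m².
For an isothermal sphere, absorbed (1−a)S·πr² = emitted σ·4πr²·T⁴, so T⁴ = (1−a)S/(4σ).
T⁴ = 1.00·2.065/(4·5.67×10⁻⁸) = 9.104×10⁶ K⁴.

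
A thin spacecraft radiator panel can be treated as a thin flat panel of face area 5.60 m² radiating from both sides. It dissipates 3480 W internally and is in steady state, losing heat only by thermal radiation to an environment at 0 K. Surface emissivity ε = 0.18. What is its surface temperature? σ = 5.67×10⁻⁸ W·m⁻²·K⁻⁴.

T ≈ 418 K

Steady state: internal power = radiated power, P = εσA T⁴.
Radiating area A = 2·5.60 = 11.20 m².
T⁴ = P/(εσA) = 3480/(0.18·5.67×10⁻⁸·11.20) = 3.044×10¹⁰ K⁴.
T = (3.044×10¹⁰)^(1/4).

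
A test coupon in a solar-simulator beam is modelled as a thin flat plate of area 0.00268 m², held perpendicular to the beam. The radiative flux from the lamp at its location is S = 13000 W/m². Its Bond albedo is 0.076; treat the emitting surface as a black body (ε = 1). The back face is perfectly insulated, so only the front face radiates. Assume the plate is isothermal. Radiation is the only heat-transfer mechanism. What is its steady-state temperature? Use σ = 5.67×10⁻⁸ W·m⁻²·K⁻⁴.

At equilibrium, absorbed power = emitted power.
Absorbing cross-section = A = 0.002680 m²; emitting surface = A = 0.002680 m² (ratio 1).
(1−a)S·A_cross = εσ·A_surf·T⁴  ⇒  T⁴ = (1−a)S/(1σ).
T⁴ = 0.924·13000/(1·5.67×10⁻⁸) = 2.119×10¹¹ K⁴.
T = (2.119×10¹¹)^(1/4).

T ≈ 678 K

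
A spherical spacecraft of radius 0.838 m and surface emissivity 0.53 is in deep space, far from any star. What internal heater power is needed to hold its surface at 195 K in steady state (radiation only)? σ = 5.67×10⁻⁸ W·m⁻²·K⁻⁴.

P = εσ·4πr²·T⁴.
4πr² = 8.825 m²; T⁴ = 1.446×10⁹ K⁴.
P = 0.53·5.67×10⁻⁸·8.825·1.446×10⁹.

P ≈ 383 W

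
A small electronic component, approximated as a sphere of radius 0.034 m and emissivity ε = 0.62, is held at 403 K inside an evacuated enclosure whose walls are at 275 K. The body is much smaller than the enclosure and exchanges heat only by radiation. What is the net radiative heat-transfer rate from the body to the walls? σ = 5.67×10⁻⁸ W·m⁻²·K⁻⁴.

For a small grey body in a large enclosure: P_net = εσA(T_body⁴ − T_wall⁴).
A = 4πr² = 0.01453 m²; T_body⁴ − T_wall⁴ = 2.638×10¹⁰ − 5.719×10⁹ = 2.066×10¹⁰ K⁴.
|P_net| = 0.62·5.67×10⁻⁸·0.01453·2.066×10¹⁰.

P_net ≈ 10.5 W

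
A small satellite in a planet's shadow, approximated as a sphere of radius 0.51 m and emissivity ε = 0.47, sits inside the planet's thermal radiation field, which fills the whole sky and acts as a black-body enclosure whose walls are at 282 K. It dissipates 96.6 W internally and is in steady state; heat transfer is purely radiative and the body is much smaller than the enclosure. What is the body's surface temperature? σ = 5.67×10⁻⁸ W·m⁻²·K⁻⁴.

For a small grey body in a large enclosure, net radiated power = εσA(T⁴ − T_w⁴).
Steady state: P = εσA(T⁴ − T_w⁴) with A = 4πr² = 3.269 m².
T⁴ = P/(εσA) + T_w⁴ = 96.6/(0.47·5.67×10⁻⁸·3.269) + (282)⁴
    = 1.109×10⁹ + 6.324×10⁹ = 7.433×10⁹ K⁴.

T ≈ 294 K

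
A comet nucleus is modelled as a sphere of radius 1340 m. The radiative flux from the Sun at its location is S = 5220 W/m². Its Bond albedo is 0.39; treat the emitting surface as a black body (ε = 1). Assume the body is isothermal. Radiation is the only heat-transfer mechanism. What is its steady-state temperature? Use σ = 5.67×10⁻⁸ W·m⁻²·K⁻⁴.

T ≈ 344 K

At equilibrium, absorbed power = emitted power.
Absorbing cross-section = πr² = 5.641×10⁶ m²; emitting surface = 4πr² = 2.256×10⁷ m² (ratio 4).
(1−a)S·A_cross = εσ·A_surf·T⁴  ⇒  T⁴ = (1−a)S/(4σ).
T⁴ = 0.610·5220/(4·5.67×10⁻⁸) = 1.404×10¹⁰ K⁴.
T = (1.404×10¹⁰)^(1/4).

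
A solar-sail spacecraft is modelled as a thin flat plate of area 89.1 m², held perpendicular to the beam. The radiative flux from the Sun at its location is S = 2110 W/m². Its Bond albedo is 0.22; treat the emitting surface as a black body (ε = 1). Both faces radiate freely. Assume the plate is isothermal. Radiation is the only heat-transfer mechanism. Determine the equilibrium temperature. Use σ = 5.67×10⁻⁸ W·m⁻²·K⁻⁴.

T ≈ 347 K

At equilibrium, absorbed power = emitted power.
Absorbing cross-section = A = 89.10 m²; emitting surface = 2A = 178.2 m² (ratio 2).
(1−a)S·A_cross = εσ·A_surf·T⁴  ⇒  T⁴ = (1−a)S/(2σ).
T⁴ = 0.780·2110/(2·5.67×10⁻⁸) = 1.451×10¹⁰ K⁴.
T = (1.451×10¹⁰)^(1/4).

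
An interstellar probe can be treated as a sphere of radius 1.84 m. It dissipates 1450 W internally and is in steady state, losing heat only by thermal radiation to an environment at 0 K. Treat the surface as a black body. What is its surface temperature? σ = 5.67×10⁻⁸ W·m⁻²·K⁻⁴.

T ≈ 157 K

Steady state: internal power = radiated power, P = εσA T⁴.
Radiating area A = 4πr² = 42.54 m².
T⁴ = P/(εσA) = 1450/(1.0·5.67×10⁻⁸·42.54) = 6.011×10⁸ K⁴.
T = (6.011×10⁸)^(1/4).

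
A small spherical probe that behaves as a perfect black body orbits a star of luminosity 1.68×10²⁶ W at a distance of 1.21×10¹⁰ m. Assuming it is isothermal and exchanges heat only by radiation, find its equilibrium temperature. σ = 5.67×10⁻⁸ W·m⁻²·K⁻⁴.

First find the stellar flux at distance d: S = L/(4πd²) = 1.68×10²⁶/(4π·(1.21×10¹⁰)²) = 91310 W/m².
For an isothermal sphere, absorbed (1−a)S·πr² = emitted σ·4πr²·T⁴, so T⁴ = (1−a)S/(4σ).
T⁴ = 1.00·91310/(4·5.67×10⁻⁸) = 4.026×10¹¹ K⁴.

T ≈ 797 K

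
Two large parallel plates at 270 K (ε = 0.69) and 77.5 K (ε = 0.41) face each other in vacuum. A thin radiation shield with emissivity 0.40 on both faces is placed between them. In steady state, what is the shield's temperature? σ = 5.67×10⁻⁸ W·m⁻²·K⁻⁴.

In steady state the net flux on the hot side equals that on the cold side.
σ(T₁⁴−T_s⁴)/D₁ = σ(T_s⁴−T₂⁴)/D₂, with D₁ = 1/ε₁+1/ε_s−1 = 2.949, D₂ = 1/ε_s+1/ε₂−1 = 3.939.
Solve for T_s⁴: T_s⁴ = (D₂·T₁⁴ + D₁·T₂⁴)/(D₁+D₂) = 3.054×10⁹ K⁴.

T_s ≈ 235 K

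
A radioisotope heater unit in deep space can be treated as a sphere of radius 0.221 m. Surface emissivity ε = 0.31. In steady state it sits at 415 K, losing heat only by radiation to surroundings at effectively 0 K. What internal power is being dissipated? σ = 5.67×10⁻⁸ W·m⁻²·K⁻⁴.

Steady state: P = εσA T⁴.
A = 4πr² = 0.6138 m²; T⁴ = (415)⁴ = 2.966×10¹⁰ K⁴.
P = 0.31 × 5.67×10⁻⁸ × 0.6138 × 2.966×10¹⁰.

P ≈ 320 W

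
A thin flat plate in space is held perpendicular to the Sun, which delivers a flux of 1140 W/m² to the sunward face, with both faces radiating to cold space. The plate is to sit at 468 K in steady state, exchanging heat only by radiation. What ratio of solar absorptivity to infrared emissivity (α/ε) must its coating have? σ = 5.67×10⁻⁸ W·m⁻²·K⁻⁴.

α/ε ≈ 4.77

Balance: αS·A = εσ·2A·T⁴ ⇒ α/ε = 2σT⁴/S.
α/ε = 2·5.67×10⁻⁸·(468)⁴/1140 = 2·5.67×10⁻⁸·4.797×10¹⁰/1140.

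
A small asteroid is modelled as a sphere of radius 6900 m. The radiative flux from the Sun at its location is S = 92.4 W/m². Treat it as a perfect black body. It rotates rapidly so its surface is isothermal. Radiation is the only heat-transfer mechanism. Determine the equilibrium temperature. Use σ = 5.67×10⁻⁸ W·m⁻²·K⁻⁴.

T ≈ 142 K

At equilibrium, absorbed power = emitted power.
Absorbing cross-section = πr² = 1.496×10⁸ m²; emitting surface = 4πr² = 5.983×10⁸ m² (ratio 4).
S·A_cross = εσ·A_surf·T⁴  ⇒  T⁴ = S/(4σ).
T⁴ = 1.00·92.4/(4·5.67×10⁻⁸) = 4.074×10⁸ K⁴.
T = (4.074×10⁸)^(1/4).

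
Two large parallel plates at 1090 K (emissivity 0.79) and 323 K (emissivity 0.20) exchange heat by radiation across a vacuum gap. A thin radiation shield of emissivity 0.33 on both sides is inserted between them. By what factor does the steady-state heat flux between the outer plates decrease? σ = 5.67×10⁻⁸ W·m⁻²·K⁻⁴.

factor ≈ 1.96

Without shield: q₀ = σΔ(T⁴)/(1/ε₁+1/ε₂−1) with denominator 5.266.
With shield the two gaps are in series; the resistances add: (1/ε₁+1/ε_s−1)+(1/ε_s+1/ε₂−1) = 3.296+7.030 = 10.33.
Heat-flux ratio q₀/q = 10.33/5.266.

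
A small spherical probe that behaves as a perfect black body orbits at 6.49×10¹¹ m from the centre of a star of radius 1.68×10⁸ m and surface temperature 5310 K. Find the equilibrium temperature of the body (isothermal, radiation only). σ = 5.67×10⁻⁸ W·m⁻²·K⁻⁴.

The star's surface emits σT_*⁴; at distance d the flux is S = σT_*⁴(R_*/d)².
S = 5.67×10⁻⁸·(5310)⁴·(1.68×10⁸/6.49×10¹¹)² = 3.021 W/m².
For an isothermal sphere T⁴ = (1−a)S/(4σ) = 1.332×10⁷ K⁴.

T ≈ 60.4 K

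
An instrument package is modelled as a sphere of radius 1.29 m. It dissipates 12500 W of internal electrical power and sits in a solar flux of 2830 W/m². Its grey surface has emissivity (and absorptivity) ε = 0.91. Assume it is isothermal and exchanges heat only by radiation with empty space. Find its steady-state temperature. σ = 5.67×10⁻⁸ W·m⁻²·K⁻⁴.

At steady state, absorbed solar power + internal power = radiated power.
Absorbed: α·S·A_cross = 0.91·2830·5.228 = 13460 W (cross-section πr²).
Total input = 13460 + 12500 = 25960 W.
Radiated: εσ·A_surf·T⁴ with A_surf = 4πr² = 20.91 m².
T⁴ = 25960/(0.91·5.67×10⁻⁸·20.91) = 2.406×10¹⁰ K⁴.

T ≈ 394 K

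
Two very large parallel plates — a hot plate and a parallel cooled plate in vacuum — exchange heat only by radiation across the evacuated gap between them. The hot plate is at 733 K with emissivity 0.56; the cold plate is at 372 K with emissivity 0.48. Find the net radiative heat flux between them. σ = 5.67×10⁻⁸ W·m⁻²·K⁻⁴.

For two infinite grey parallel plates, q = σ(T₁⁴ − T₂⁴)/(1/ε₁ + 1/ε₂ − 1).
T₁⁴ − T₂⁴ = 2.887×10¹¹ − 1.915×10¹⁰ = 2.695×10¹¹ K⁴.
1/ε₁ + 1/ε₂ − 1 = 1.786 + 2.083 − 1 = 2.869.
q = 5.67×10⁻⁸ × 2.695×10¹¹ / 2.869.

q ≈ 5330 W/m²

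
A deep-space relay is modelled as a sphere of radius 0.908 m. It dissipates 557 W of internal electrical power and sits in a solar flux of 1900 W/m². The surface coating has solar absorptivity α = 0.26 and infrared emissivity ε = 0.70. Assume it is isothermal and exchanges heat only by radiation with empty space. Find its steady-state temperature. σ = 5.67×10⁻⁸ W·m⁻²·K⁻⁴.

T ≈ 259 K

At steady state, absorbed solar power + internal power = radiated power.
Absorbed: α·S·A_cross = 0.26·1900·2.590 = 1280 W (cross-section πr²).
Total input = 1280 + 557 = 1837 W.
Radiated: εσ·A_surf·T⁴ with A_surf = 4πr² = 10.36 m².
T⁴ = 1837/(0.70·5.67×10⁻⁸·10.36) = 4.466×10⁹ K⁴.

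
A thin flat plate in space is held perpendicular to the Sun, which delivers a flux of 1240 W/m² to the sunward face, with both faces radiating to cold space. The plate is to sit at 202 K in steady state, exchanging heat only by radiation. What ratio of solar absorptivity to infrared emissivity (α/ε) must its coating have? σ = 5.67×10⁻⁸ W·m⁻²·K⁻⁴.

α/ε ≈ 0.152

Balance: αS·A = εσ·2A·T⁴ ⇒ α/ε = 2σT⁴/S.
α/ε = 2·5.67×10⁻⁸·(202)⁴/1240 = 2·5.67×10⁻⁸·1.665×10⁹/1240.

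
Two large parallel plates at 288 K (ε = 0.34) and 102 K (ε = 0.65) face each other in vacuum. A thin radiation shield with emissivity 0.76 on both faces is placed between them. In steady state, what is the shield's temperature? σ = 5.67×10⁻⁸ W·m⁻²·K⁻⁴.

In steady state the net flux on the hot side equals that on the cold side.
σ(T₁⁴−T_s⁴)/D₁ = σ(T_s⁴−T₂⁴)/D₂, with D₁ = 1/ε₁+1/ε_s−1 = 3.257, D₂ = 1/ε_s+1/ε₂−1 = 1.854.
Solve for T_s⁴: T_s⁴ = (D₂·T₁⁴ + D₁·T₂⁴)/(D₁+D₂) = 2.565×10⁹ K⁴.

T_s ≈ 225 K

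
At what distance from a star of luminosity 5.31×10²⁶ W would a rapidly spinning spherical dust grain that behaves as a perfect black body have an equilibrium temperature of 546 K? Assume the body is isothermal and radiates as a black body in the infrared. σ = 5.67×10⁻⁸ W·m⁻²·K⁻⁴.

For an isothermal black-emitting sphere, (1−a)S·πr² = σ·4πr²·T⁴ ⇒ S = 4σT⁴/(1−a).
S = 4·5.67×10⁻⁸·(546)⁴/1.00 = 20160 W/m².
Flux falls as S = L/(4πd²), so d = √(L/(4πS)) = √(5.31×10²⁶/(4π·20160)).

d ≈ 4.58×10¹⁰ m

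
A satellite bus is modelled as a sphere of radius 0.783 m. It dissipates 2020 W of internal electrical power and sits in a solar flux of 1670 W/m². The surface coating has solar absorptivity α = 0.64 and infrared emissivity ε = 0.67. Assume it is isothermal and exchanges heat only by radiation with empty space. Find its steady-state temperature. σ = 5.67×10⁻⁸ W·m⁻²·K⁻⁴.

T ≈ 344 K

At steady state, absorbed solar power + internal power = radiated power.
Absorbed: α·S·A_cross = 0.64·1670·1.926 = 2059 W (cross-section πr²).
Total input = 2059 + 2020 = 4079 W.
Radiated: εσ·A_surf·T⁴ with A_surf = 4πr² = 7.704 m².
T⁴ = 4079/(0.67·5.67×10⁻⁸·7.704) = 1.394×10¹⁰ K⁴.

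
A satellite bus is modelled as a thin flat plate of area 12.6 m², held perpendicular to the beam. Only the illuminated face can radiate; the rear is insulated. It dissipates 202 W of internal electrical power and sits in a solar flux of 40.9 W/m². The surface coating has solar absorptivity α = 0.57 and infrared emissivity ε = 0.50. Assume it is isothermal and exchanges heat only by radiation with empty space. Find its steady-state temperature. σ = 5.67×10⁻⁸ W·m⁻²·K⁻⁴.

T ≈ 193 K

At steady state, absorbed solar power + internal power = radiated power.
Absorbed: α·S·A_cross = 0.57·40.9·12.60 = 293.7 W (cross-section A).
Total input = 293.7 + 202 = 495.7 W.
Radiated: εσ·A_surf·T⁴ with A_surf = A = 12.60 m².
T⁴ = 495.7/(0.50·5.67×10⁻⁸·12.60) = 1.388×10⁹ K⁴.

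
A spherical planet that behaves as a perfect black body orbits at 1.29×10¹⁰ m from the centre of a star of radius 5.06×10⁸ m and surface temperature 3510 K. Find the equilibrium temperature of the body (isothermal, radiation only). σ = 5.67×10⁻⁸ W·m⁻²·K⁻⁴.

T ≈ 492 K

The star's surface emits σT_*⁴; at distance d the flux is S = σT_*⁴(R_*/d)².
S = 5.67×10⁻⁸·(3510)⁴·(5.06×10⁸/1.29×10¹⁰)² = 13240 W/m².
For an isothermal sphere T⁴ = (1−a)S/(4σ) = 5.838×10¹⁰ K⁴.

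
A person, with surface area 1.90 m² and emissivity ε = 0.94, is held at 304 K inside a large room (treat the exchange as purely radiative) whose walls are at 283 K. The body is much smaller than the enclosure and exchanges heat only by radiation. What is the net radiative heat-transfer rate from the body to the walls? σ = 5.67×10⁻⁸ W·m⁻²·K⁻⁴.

For a small grey body in a large enclosure: P_net = εσA(T_body⁴ − T_wall⁴).
A = 1.90 m²; T_body⁴ − T_wall⁴ = 8.541×10⁹ − 6.414×10⁹ = 2.126×10⁹ K⁴.
|P_net| = 0.94·5.67×10⁻⁸·1.900·2.126×10⁹.

P_net ≈ 215 W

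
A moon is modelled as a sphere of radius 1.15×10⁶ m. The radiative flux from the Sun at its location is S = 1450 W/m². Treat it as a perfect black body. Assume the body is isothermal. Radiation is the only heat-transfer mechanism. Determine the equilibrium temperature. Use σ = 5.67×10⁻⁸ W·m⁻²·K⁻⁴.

At equilibrium, absorbed power = emitted power.
Absorbing cross-section = πr² = 4.155×10¹² m²; emitting surface = 4πr² = 1.662×10¹³ m² (ratio 4).
S·A_cross = εσ·A_surf·T⁴  ⇒  T⁴ = S/(4σ).
T⁴ = 1.00·1450/(4·5.67×10⁻⁸) = 6.393×10⁹ K⁴.
T = (6.393×10⁹)^(1/4).

T ≈ 283 K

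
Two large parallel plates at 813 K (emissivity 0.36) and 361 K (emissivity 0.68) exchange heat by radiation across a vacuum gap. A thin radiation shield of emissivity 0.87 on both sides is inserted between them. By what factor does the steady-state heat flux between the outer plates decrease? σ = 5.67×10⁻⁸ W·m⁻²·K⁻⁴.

factor ≈ 1.40

Without shield: q₀ = σΔ(T⁴)/(1/ε₁+1/ε₂−1) with denominator 3.248.
With shield the two gaps are in series; the resistances add: (1/ε₁+1/ε_s−1)+(1/ε_s+1/ε₂−1) = 2.927+1.620 = 4.547.
Heat-flux ratio q₀/q = 4.547/3.248.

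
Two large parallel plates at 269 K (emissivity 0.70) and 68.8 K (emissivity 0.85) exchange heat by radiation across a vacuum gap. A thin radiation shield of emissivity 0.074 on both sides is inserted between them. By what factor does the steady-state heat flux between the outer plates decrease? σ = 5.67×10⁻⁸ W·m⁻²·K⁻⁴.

factor ≈ 17.2

Without shield: q₀ = σΔ(T⁴)/(1/ε₁+1/ε₂−1) with denominator 1.605.
With shield the two gaps are in series; the resistances add: (1/ε₁+1/ε_s−1)+(1/ε_s+1/ε₂−1) = 13.94+13.69 = 27.63.
Heat-flux ratio q₀/q = 27.63/1.605.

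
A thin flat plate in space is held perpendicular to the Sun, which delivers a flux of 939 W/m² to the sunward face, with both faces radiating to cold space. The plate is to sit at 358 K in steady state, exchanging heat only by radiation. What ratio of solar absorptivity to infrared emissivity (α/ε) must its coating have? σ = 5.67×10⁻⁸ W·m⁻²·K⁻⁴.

Balance: αS·A = εσ·2A·T⁴ ⇒ α/ε = 2σT⁴/S.
α/ε = 2·5.67×10⁻⁸·(358)⁴/939 = 2·5.67×10⁻⁸·1.643×10¹⁰/939.

α/ε ≈ 1.98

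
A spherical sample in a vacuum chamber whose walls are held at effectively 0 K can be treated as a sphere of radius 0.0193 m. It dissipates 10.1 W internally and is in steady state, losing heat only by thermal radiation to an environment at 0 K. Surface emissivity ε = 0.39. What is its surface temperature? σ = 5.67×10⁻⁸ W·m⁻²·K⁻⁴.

Steady state: internal power = radiated power, P = εσA T⁴.
Radiating area A = 4πr² = 0.004681 m².
T⁴ = P/(εσA) = 10.1/(0.39·5.67×10⁻⁸·0.004681) = 9.758×10¹⁰ K⁴.
T = (9.758×10¹⁰)^(1/4).

T ≈ 559 K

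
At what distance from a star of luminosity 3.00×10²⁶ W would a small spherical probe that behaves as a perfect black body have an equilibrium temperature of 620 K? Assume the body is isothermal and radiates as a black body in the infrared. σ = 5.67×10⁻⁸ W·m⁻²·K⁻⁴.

For an isothermal black-emitting sphere, (1−a)S·πr² = σ·4πr²·T⁴ ⇒ S = 4σT⁴/(1−a).
S = 4·5.67×10⁻⁸·(620)⁴/1.00 = 33510 W/m².
Flux falls as S = L/(4πd²), so d = √(L/(4πS)) = √(3.00×10²⁶/(4π·33510)).

d ≈ 2.67×10¹⁰ m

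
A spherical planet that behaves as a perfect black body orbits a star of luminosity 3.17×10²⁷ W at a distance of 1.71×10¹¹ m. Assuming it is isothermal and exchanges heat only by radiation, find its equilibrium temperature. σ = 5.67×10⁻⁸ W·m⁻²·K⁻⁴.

First find the stellar flux at distance d: S = L/(4πd²) = 3.17×10²⁷/(4π·(1.71×10¹¹)²) = 8627 W/m².
For an isothermal sphere, absorbed (1−a)S·πr² = emitted σ·4πr²·T⁴, so T⁴ = (1−a)S/(4σ).
T⁴ = 1.00·8627/(4·5.67×10⁻⁸) = 3.804×10¹⁰ K⁴.

T ≈ 442 K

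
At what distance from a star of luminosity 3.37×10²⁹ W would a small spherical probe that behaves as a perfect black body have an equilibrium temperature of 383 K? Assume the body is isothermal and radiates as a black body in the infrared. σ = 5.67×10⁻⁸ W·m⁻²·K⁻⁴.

d ≈ 2.34×10¹² m

For an isothermal black-emitting sphere, (1−a)S·πr² = σ·4πr²·T⁴ ⇒ S = 4σT⁴/(1−a).
S = 4·5.67×10⁻⁸·(383)⁴/1.00 = 4880 W/m².
Flux falls as S = L/(4πd²), so d = √(L/(4πS)) = √(3.37×10²⁹/(4π·4880)).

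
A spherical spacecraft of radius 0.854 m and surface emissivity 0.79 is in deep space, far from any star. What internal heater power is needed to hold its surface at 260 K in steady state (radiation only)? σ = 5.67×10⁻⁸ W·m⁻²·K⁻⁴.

P ≈ 1880 W

P = εσ·4πr²·T⁴.
4πr² = 9.165 m²; T⁴ = 4.570×10⁹ K⁴.
P = 0.79·5.67×10⁻⁸·9.165·4.570×10⁹.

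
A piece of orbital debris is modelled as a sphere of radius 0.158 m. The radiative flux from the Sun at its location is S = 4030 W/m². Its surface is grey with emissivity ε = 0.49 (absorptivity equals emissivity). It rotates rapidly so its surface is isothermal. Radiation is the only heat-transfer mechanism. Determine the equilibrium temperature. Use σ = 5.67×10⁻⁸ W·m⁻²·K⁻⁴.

At equilibrium, absorbed power = emitted power.
Absorbing cross-section = πr² = 0.07843 m²; emitting surface = 4πr² = 0.3137 m² (ratio 4).
εS·A_cross = εσ·A_surf·T⁴  ⇒  T⁴ = S/(4σ)   (ε cancels).
T⁴ = 4030/(4·5.67×10⁻⁸) = 1.777×10¹⁰ K⁴.
T = (1.777×10¹⁰)^(1/4).

T ≈ 365 K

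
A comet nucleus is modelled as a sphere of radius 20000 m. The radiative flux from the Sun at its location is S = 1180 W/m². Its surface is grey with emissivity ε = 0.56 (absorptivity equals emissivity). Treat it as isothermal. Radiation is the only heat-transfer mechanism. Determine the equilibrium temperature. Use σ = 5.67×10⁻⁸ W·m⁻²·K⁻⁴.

T ≈ 269 K

At equilibrium, absorbed power = emitted power.
Absorbing cross-section = πr² = 1.257×10⁹ m²; emitting surface = 4πr² = 5.027×10⁹ m² (ratio 4).
εS·A_cross = εσ·A_surf·T⁴  ⇒  T⁴ = S/(4σ)   (ε cancels).
T⁴ = 1180/(4·5.67×10⁻⁸) = 5.203×10⁹ K⁴.
T = (5.203×10⁹)^(1/4).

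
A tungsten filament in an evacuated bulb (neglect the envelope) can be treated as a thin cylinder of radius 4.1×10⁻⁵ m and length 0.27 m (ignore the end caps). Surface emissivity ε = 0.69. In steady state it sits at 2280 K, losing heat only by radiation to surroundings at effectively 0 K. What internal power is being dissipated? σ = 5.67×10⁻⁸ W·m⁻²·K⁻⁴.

P ≈ 73.5 W

Steady state: P = εσA T⁴.
A = 2πrL = 6.955×10⁻⁵ m²; T⁴ = (2280)⁴ = 2.702×10¹³ K⁴.
P = 0.69 × 5.67×10⁻⁸ × 6.955×10⁻⁵ × 2.702×10¹³.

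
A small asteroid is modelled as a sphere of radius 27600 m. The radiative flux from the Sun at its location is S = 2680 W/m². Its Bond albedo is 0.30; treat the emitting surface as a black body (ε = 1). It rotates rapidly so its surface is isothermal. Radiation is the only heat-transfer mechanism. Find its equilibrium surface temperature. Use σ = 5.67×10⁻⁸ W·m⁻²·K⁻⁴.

T ≈ 302 K

At equilibrium, absorbed power = emitted power.
Absorbing cross-section = πr² = 2.393×10⁹ m²; emitting surface = 4πr² = 9.573×10⁹ m² (ratio 4).
(1−a)S·A_cross = εσ·A_surf·T⁴  ⇒  T⁴ = (1−a)S/(4σ).
T⁴ = 0.700·2680/(4·5.67×10⁻⁸) = 8.272×10⁹ K⁴.
T = (8.272×10⁹)^(1/4).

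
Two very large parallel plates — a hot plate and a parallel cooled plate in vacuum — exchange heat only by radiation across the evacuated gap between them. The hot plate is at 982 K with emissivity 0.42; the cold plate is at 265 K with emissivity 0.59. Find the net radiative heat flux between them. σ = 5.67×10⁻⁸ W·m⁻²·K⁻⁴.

q ≈ 17100 W/m²

For two infinite grey parallel plates, q = σ(T₁⁴ − T₂⁴)/(1/ε₁ + 1/ε₂ − 1).
T₁⁴ − T₂⁴ = 9.299×10¹¹ − 4.932×10⁹ = 9.250×10¹¹ K⁴.
1/ε₁ + 1/ε₂ − 1 = 2.381 + 1.695 − 1 = 3.076.
q = 5.67×10⁻⁸ × 9.250×10¹¹ / 3.076.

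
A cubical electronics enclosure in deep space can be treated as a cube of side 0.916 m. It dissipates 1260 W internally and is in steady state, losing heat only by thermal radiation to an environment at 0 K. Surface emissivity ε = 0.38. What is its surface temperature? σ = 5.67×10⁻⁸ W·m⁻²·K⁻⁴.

Steady state: internal power = radiated power, P = εσA T⁴.
Radiating area A = 6L² = 5.034 m².
T⁴ = P/(εσA) = 1260/(0.38·5.67×10⁻⁸·5.034) = 1.162×10¹⁰ K⁴.
T = (1.162×10¹⁰)^(1/4).

T ≈ 328 K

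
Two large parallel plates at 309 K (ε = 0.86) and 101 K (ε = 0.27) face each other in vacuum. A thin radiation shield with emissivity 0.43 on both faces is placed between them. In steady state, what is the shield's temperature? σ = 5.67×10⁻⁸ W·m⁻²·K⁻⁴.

T_s ≈ 280 K

In steady state the net flux on the hot side equals that on the cold side.
σ(T₁⁴−T_s⁴)/D₁ = σ(T_s⁴−T₂⁴)/D₂, with D₁ = 1/ε₁+1/ε_s−1 = 2.488, D₂ = 1/ε_s+1/ε₂−1 = 5.029.
Solve for T_s⁴: T_s⁴ = (D₂·T₁⁴ + D₁·T₂⁴)/(D₁+D₂) = 6.133×10⁹ K⁴.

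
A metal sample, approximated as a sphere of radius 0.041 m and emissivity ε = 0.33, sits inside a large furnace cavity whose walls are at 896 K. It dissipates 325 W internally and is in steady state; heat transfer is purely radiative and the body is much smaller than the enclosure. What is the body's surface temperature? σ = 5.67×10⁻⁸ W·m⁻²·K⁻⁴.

T ≈ 1100 K

For a small grey body in a large enclosure, net radiated power = εσA(T⁴ − T_w⁴).
Steady state: P = εσA(T⁴ − T_w⁴) with A = 4πr² = 0.02112 m².
T⁴ = P/(εσA) + T_w⁴ = 325/(0.33·5.67×10⁻⁸·0.02112) + (896)⁴
    = 8.223×10¹¹ + 6.445×10¹¹ = 1.467×10¹² K⁴.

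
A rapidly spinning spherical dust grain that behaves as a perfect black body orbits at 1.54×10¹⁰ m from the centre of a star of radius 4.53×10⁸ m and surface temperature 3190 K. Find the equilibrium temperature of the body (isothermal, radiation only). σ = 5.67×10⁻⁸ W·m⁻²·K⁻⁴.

The star's surface emits σT_*⁴; at distance d the flux is S = σT_*⁴(R_*/d)².
S = 5.67×10⁻⁸·(3190)⁴·(4.53×10⁸/1.54×10¹⁰)² = 5080 W/m².
For an isothermal sphere T⁴ = (1−a)S/(4σ) = 2.240×10¹⁰ K⁴.

T ≈ 387 K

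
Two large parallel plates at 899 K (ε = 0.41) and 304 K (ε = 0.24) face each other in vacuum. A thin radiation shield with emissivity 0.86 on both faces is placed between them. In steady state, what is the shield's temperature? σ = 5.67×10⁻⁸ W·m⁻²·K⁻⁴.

In steady state the net flux on the hot side equals that on the cold side.
σ(T₁⁴−T_s⁴)/D₁ = σ(T_s⁴−T₂⁴)/D₂, with D₁ = 1/ε₁+1/ε_s−1 = 2.602, D₂ = 1/ε_s+1/ε₂−1 = 4.329.
Solve for T_s⁴: T_s⁴ = (D₂·T₁⁴ + D₁·T₂⁴)/(D₁+D₂) = 4.112×10¹¹ K⁴.

T_s ≈ 801 K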